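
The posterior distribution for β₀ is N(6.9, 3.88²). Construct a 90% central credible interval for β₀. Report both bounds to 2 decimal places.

[0.52, 13.28]

The posterior is symmetric, so the 90% equal-tailed interval is β₀ = 6.9 ± z·3.88 with z = 1.645.
Half-width: 1.645 × 3.88 = 6.38.
6.9 − 6.38 = 0.52; 6.9 + 6.38 = 13.28.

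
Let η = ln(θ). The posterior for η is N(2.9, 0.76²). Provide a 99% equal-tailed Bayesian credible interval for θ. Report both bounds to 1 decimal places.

On the log scale the 99% interval is 2.9 ± 2.576 × 0.76 = [0.9424, 4.8576].
Exponentiate: [e^0.9424, e^4.8576] = [2.6, 128.7].

[2.6, 128.7]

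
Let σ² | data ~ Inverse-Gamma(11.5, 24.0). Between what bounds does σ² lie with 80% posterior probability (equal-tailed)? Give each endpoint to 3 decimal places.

[1.500, 3.233]

Inverse-Gamma(11.5, 24.0) quantiles: F⁻¹(0.1) and F⁻¹(0.9).
Equivalently, 1/σ² ~ Gamma(11.5, rate = 24.0); invert its 0.9 and 0.1 quantiles.
Posterior mean ≈ 2.286, SD ≈ 0.742; a Normal approximation gives roughly [1.335, 3.236].
Exact: lower = 1.500; upper = 3.233.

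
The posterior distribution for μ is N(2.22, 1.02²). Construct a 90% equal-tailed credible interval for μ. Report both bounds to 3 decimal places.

[0.542, 3.898]

The posterior is symmetric, so the 90% equal-tailed interval is μ = 2.22 ± z·1.02 with z = 1.645.
Half-width: 1.645 × 1.02 = 1.678.
2.22 − 1.678 = 0.542; 2.22 + 1.678 = 3.898.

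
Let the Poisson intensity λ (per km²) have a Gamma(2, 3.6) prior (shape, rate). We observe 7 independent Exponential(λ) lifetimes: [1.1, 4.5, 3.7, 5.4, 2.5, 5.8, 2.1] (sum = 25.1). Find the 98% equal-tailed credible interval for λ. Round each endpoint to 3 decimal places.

[0.122, 0.606]

Posterior: Gamma(2+7, 3.6+25.1) = Gamma(9, 28.7) (shape, rate).
Equal-tailed 98% interval: Gamma(9, 28.7) quantiles at 0.01 and 0.99.
Posterior mean ≈ 0.314, SD ≈ 0.105; a Normal approximation gives roughly [0.070, 0.557].
Exact: lower = 0.122; upper = 0.606.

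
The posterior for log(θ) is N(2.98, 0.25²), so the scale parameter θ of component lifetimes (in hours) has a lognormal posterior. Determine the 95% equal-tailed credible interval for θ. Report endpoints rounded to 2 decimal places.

On the log scale the 95% interval is 2.98 ± 1.960 × 0.25 = [2.4900, 3.4700].
Exponentiate: [e^2.4900, e^3.4700] = [12.06, 32.14].

[12.06, 32.14]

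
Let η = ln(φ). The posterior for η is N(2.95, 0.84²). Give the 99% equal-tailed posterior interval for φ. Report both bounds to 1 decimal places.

[2.2, 166.3]

On the log scale the 99% interval is 2.95 ± 2.576 × 0.84 = [0.7863, 5.1137].
Exponentiate: [e^0.7863, e^5.1137] = [2.2, 166.3].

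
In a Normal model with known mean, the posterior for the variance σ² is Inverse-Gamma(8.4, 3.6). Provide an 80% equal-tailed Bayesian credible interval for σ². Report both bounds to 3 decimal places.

Inverse-Gamma(8.4, 3.6) quantiles: F⁻¹(0.1) and F⁻¹(0.9).
Equivalently, 1/σ² ~ Gamma(8.4, rate = 3.6); invert its 0.9 and 0.1 quantiles.
Posterior mean ≈ 0.486, SD ≈ 0.192; a Normal approximation gives roughly [0.240, 0.733].
Exact: lower = 0.294; upper = 0.725.

[0.294, 0.725]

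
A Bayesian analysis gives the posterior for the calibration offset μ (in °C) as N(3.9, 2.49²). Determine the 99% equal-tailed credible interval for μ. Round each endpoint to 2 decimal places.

The posterior is symmetric, so the 99% equal-tailed interval is μ = 3.9 ± z·2.49 with z = 2.576.
Half-width: 2.576 × 2.49 = 6.41.
3.9 − 6.41 = -2.51; 3.9 + 6.41 = 10.31.

[-2.51, 10.31]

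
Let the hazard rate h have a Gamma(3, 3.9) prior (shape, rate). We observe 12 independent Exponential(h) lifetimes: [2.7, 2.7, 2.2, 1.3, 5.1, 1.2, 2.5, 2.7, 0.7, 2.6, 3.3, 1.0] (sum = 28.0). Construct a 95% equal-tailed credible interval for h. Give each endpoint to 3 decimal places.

[0.263, 0.736]

Posterior: Gamma(3+12, 3.9+28.0) = Gamma(15, 31.9) (shape, rate).
Equal-tailed 95% interval: Gamma(15, 31.9) quantiles at 0.025 and 0.975.
Posterior mean ≈ 0.470, SD ≈ 0.121; a Normal approximation gives roughly [0.232, 0.708].
Exact: lower = 0.263; upper = 0.736.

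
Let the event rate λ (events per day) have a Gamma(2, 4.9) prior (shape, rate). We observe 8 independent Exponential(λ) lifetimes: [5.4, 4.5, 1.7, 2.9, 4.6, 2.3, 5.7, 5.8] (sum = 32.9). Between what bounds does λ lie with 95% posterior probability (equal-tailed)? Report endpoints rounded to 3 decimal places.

Posterior: Gamma(2+8, 4.9+32.9) = Gamma(10, 37.8) (shape, rate).
Equal-tailed 95% interval: Gamma(10, 37.8) quantiles at 0.025 and 0.975.
Posterior mean ≈ 0.265, SD ≈ 0.084; a Normal approximation gives roughly [0.101, 0.429].
Exact: lower = 0.127; upper = 0.452.

[0.127, 0.452]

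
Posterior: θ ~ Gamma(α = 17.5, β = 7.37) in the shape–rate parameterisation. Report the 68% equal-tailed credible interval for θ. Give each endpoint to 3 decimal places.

Posterior: Gamma(shape 17.5, rate 7.37).
Equal-tailed 68% interval: Gamma(17.5, 7.37) quantiles at 0.16 and 0.84.
Posterior mean ≈ 2.374, SD ≈ 0.568; a Normal approximation gives roughly [1.810, 2.939].
Exact: lower = 1.815; upper = 2.933.

[1.815, 2.933]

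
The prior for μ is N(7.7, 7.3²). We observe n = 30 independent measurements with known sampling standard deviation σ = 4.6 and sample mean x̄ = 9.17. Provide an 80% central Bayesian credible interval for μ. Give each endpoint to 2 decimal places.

[8.08, 10.22]

Posterior precision = 1/7.3² + 30/4.6² = 0.0188 + 1.4178 = 1.4365, so posterior SD = 0.8343.
Posterior mean = (7.7/7.3² + 30·9.17/4.6²) / 1.4365 = 9.1508.
Interval: 9.1508 ± 1.282 × 0.8343 → [8.08, 10.22].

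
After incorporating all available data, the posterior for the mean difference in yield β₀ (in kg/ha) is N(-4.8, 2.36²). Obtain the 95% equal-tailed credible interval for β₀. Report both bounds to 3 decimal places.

[-9.426, -0.174]

The posterior is symmetric, so the 95% equal-tailed interval is β₀ = -4.8 ± z·2.36 with z = 1.960.
Half-width: 1.960 × 2.36 = 4.626.
-4.8 − 4.626 = -9.426; -4.8 + 4.626 = -0.174.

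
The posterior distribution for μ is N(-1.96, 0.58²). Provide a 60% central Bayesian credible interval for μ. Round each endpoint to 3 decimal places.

The posterior is symmetric, so the 60% equal-tailed interval is μ = -1.96 ± z·0.58 with z = 0.842.
Half-width: 0.842 × 0.58 = 0.488.
-1.96 − 0.488 = -2.448; -1.96 + 0.488 = -1.472.

[-2.448, -1.472]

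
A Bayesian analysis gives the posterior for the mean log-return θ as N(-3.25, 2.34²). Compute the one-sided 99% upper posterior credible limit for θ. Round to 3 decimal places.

2.194

Need U with P(θ ≤ U) = 0.99: U = -3.25 + z_{0.01}·2.34.
z = 2.326; U = -3.25 + 2.326 × 2.34 = 2.194.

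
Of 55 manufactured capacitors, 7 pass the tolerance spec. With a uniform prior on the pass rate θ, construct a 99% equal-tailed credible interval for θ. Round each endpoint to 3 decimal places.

Posterior: Beta(1+7, 1+48) = Beta(8, 49).
Equal-tailed 99% interval: the 0.005 and 0.995 quantiles of Beta(8, 49).
Posterior mean ≈ 0.140, SD ≈ 0.046; a Normal approximation gives roughly [0.023, 0.258].
Exact: F⁻¹(0.005) = 0.048; F⁻¹(0.995) = 0.279.

[0.048, 0.279]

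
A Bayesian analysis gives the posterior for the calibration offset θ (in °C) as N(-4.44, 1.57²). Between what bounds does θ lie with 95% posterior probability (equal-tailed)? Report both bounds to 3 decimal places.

[-7.517, -1.363]

The posterior is symmetric, so the 95% equal-tailed interval is θ = -4.44 ± z·1.57 with z = 1.960.
Half-width: 1.960 × 1.57 = 3.077.
-4.44 − 3.077 = -7.517; -4.44 + 3.077 = -1.363.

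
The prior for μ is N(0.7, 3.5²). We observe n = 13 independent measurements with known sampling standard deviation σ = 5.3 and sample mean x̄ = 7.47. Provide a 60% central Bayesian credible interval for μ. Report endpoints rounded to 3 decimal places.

[5.314, 7.596]

Posterior precision = 1/3.5² + 13/5.3² = 0.0816 + 0.4628 = 0.5444, so posterior SD = 1.3553.
Posterior mean = (0.7/3.5² + 13·7.47/5.3²) / 0.5444 = 6.4549.
Interval: 6.4549 ± 0.842 × 1.3553 → [5.314, 7.596].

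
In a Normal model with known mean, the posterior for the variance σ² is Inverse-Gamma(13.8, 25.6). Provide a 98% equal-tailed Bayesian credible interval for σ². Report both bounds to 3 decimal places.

[1.072, 3.853]

Inverse-Gamma(13.8, 25.6) quantiles: F⁻¹(0.01) and F⁻¹(0.99).
Equivalently, 1/σ² ~ Gamma(13.8, rate = 25.6); invert its 0.99 and 0.01 quantiles.
Posterior mean ≈ 2.000, SD ≈ 0.582; a Normal approximation gives roughly [0.646, 3.354].
Exact: lower = 1.072; upper = 3.853.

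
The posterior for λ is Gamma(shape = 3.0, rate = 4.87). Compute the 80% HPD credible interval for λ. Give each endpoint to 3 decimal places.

[0.134, 0.928]

The posterior is unimodal and skewed, so the HPD interval has equal density at both endpoints and is the shortest 80% interval.
Solving f(0.134) = f(0.928) with F(0.928) − F(0.134) = 0.80 gives [0.134, 0.928].
For comparison, the equal-tailed interval is [0.226, 1.093]; the HPD is narrower and shifted toward the mode.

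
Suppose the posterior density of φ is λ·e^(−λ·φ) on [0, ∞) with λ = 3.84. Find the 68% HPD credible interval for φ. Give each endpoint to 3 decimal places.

[0.000, 0.297]

The exponential density is strictly decreasing on [0, ∞), so the HPD interval is anchored at 0: [0, q] with P(φ ≤ q) = 0.68.
q = −ln(1 − 0.68) / 3.84 = 1.1394 / 3.84 = 0.297.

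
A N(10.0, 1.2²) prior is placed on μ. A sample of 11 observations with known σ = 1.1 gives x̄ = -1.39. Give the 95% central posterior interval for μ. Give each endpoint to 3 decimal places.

Posterior precision = 1/1.2² + 11/1.1² = 0.6944 + 9.0909 = 9.7854, so posterior SD = 0.3197.
Posterior mean = (10.0/1.2² + 11·-1.39/1.1²) / 9.7854 = -0.5817.
Interval: -0.5817 ± 1.960 × 0.3197 → [-1.208, 0.045].

[-1.208, 0.045]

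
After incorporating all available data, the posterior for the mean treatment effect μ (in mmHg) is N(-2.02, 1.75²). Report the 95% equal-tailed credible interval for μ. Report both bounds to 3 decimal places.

The posterior is symmetric, so the 95% equal-tailed interval is μ = -2.02 ± z·1.75 with z = 1.960.
Half-width: 1.960 × 1.75 = 3.430.
-2.02 − 3.430 = -5.450; -2.02 + 3.430 = 1.410.

[-5.450, 1.410]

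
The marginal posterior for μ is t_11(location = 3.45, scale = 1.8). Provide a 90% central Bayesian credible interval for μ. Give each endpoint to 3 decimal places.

The t_11 distribution is symmetric; the 90% interval is 3.45 ± t·1.8 with t_{0.95,11} = 1.796.
Half-width: 1.796 × 1.8 = 3.233.
3.45 − 3.233 = 0.217; 3.45 + 3.233 = 6.683.

[0.217, 6.683]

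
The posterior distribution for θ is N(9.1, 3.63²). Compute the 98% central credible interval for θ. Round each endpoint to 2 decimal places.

[0.66, 17.54]

The posterior is symmetric, so the 98% equal-tailed interval is θ = 9.1 ± z·3.63 with z = 2.326.
Half-width: 2.326 × 3.63 = 8.44.
9.1 − 8.44 = 0.66; 9.1 + 8.44 = 17.54.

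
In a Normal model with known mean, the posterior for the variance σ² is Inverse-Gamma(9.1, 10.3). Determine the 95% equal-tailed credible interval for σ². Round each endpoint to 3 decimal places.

[0.648, 2.463]

Inverse-Gamma(9.1, 10.3) quantiles: F⁻¹(0.025) and F⁻¹(0.975).
Equivalently, 1/σ² ~ Gamma(9.1, rate = 10.3); invert its 0.975 and 0.025 quantiles.
Posterior mean ≈ 1.272, SD ≈ 0.477; a Normal approximation gives roughly [0.336, 2.207].
Exact: lower = 0.648; upper = 2.463.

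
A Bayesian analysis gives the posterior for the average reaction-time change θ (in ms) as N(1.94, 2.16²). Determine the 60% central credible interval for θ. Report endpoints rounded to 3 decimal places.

[0.122, 3.758]

The posterior is symmetric, so the 60% equal-tailed interval is θ = 1.94 ± z·2.16 with z = 0.842.
Half-width: 0.842 × 2.16 = 1.818.
1.94 − 1.818 = 0.122; 1.94 + 1.818 = 3.758.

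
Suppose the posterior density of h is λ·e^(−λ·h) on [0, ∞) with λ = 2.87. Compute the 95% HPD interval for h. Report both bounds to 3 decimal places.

[0.000, 1.044]

The exponential density is strictly decreasing on [0, ∞), so the HPD interval is anchored at 0: [0, q] with P(h ≤ q) = 0.95.
q = −ln(1 − 0.95) / 2.87 = 2.9957 / 2.87 = 1.044.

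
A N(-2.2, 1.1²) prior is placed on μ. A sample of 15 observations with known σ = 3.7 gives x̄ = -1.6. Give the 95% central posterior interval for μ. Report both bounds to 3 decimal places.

[-3.272, -0.444]

Posterior precision = 1/1.1² + 15/3.7² = 0.8264 + 1.0957 = 1.9221, so posterior SD = 0.7213.
Posterior mean = (-2.2/1.1² + 15·-1.6/3.7²) / 1.9221 = -1.8580.
Interval: -1.8580 ± 1.960 × 0.7213 → [-3.272, -0.444].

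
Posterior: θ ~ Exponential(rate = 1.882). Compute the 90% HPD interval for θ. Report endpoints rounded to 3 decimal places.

[0.000, 1.223]

The exponential density is strictly decreasing on [0, ∞), so the HPD interval is anchored at 0: [0, q] with P(θ ≤ q) = 0.90.
q = −ln(1 − 0.90) / 1.882 = 2.3026 / 1.882 = 1.223.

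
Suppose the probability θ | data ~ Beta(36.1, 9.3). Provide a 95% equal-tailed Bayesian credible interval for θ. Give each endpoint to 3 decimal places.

[0.668, 0.898]

Posterior: Beta(36.1, 9.3).
Equal-tailed 95% interval: the 0.025 and 0.975 quantiles of Beta(36.1, 9.3).
Posterior mean ≈ 0.795, SD ≈ 0.059; a Normal approximation gives roughly [0.679, 0.911].
Exact: F⁻¹(0.025) = 0.668; F⁻¹(0.975) = 0.898.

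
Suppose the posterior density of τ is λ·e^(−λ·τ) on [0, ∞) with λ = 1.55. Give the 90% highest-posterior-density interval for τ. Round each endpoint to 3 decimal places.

The exponential density is strictly decreasing on [0, ∞), so the HPD interval is anchored at 0: [0, q] with P(τ ≤ q) = 0.90.
q = −ln(1 − 0.90) / 1.55 = 2.3026 / 1.55 = 1.486.

[0.000, 1.486]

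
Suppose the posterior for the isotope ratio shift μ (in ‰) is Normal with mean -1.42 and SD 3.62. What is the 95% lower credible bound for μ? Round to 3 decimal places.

Need L with P(μ ≥ L) = 0.95: L = -1.42 − z_{0.05}·3.62.
z = 1.645; L = -1.42 − 1.645 × 3.62 = -7.374.

-7.374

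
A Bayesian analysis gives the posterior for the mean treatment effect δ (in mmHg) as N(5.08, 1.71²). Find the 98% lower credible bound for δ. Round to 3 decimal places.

1.568

Need L with P(δ ≥ L) = 0.98: L = 5.08 − z_{0.02}·1.71.
z = 2.054; L = 5.08 − 2.054 × 1.71 = 1.568.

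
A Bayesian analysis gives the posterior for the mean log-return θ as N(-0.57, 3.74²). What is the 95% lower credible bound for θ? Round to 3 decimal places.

-6.722

Need L with P(θ ≥ L) = 0.95: L = -0.57 − z_{0.05}·3.74.
z = 1.645; L = -0.57 − 1.645 × 3.74 = -6.722.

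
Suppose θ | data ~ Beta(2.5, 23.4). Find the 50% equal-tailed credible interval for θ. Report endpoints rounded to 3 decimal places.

Posterior: Beta(2.5, 23.4).
Equal-tailed 50% interval: the 0.25 and 0.75 quantiles of Beta(2.5, 23.4).
Posterior mean ≈ 0.097, SD ≈ 0.057; a Normal approximation gives roughly [0.058, 0.135].
Exact: F⁻¹(0.25) = 0.054; F⁻¹(0.75) = 0.128.

[0.054, 0.128]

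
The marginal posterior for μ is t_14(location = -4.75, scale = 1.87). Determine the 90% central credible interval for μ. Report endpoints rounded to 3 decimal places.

[-8.044, -1.456]

The t_14 distribution is symmetric; the 90% interval is -4.75 ± t·1.87 with t_{0.95,14} = 1.761.
Half-width: 1.761 × 1.87 = 3.294.
-4.75 − 3.294 = -8.044; -4.75 + 3.294 = -1.456.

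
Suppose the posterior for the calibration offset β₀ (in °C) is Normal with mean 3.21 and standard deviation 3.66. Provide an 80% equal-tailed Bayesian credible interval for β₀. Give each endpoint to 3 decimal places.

The posterior is symmetric, so the 80% equal-tailed interval is β₀ = 3.21 ± z·3.66 with z = 1.282.
Half-width: 1.282 × 3.66 = 4.690.
3.21 − 4.690 = -1.480; 3.21 + 4.690 = 7.900.

[-1.480, 7.900]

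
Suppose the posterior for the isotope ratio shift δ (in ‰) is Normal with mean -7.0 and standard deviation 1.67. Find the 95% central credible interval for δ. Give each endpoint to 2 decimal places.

The posterior is symmetric, so the 95% equal-tailed interval is δ = -7.0 ± z·1.67 with z = 1.960.
Half-width: 1.960 × 1.67 = 3.27.
-7.0 − 3.27 = -10.27; -7.0 + 3.27 = -3.73.

[-10.27, -3.73]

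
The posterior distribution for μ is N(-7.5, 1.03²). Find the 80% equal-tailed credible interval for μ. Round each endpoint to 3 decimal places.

The posterior is symmetric, so the 80% equal-tailed interval is μ = -7.5 ± z·1.03 with z = 1.282.
Half-width: 1.282 × 1.03 = 1.320.
-7.5 − 1.320 = -8.820; -7.5 + 1.320 = -6.180.

[-8.820, -6.180]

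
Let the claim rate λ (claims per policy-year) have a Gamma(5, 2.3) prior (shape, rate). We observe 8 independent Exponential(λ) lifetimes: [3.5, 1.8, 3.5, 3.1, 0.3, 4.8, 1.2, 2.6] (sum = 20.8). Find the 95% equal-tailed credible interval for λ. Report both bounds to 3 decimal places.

[0.300, 0.907]

Posterior: Gamma(5+8, 2.3+20.8) = Gamma(13, 23.1) (shape, rate).
Equal-tailed 95% interval: Gamma(13, 23.1) quantiles at 0.025 and 0.975.
Posterior mean ≈ 0.563, SD ≈ 0.156; a Normal approximation gives roughly [0.257, 0.869].
Exact: lower = 0.300; upper = 0.907.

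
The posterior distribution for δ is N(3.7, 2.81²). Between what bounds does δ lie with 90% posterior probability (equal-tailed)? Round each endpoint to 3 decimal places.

[-0.922, 8.322]

The posterior is symmetric, so the 90% equal-tailed interval is δ = 3.7 ± z·2.81 with z = 1.645.
Half-width: 1.645 × 2.81 = 4.622.
3.7 − 4.622 = -0.922; 3.7 + 4.622 = 8.322.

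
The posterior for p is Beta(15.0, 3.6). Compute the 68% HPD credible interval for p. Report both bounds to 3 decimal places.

The posterior is unimodal and skewed, so the HPD interval has equal density at both endpoints and is the shortest 68% interval.
Solving f(0.745) = f(0.916) with F(0.916) − F(0.745) = 0.68 gives [0.745, 0.916].
For comparison, the equal-tailed interval is [0.717, 0.895]; the HPD is narrower and shifted toward the mode.

[0.745, 0.916]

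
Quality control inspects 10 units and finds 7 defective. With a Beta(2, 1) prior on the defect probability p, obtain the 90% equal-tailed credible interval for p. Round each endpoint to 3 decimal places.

Posterior: Beta(2+7, 1+3) = Beta(9, 4).
Equal-tailed 90% interval: the 0.05 and 0.95 quantiles of Beta(9, 4).
Posterior mean ≈ 0.692, SD ≈ 0.123; a Normal approximation gives roughly [0.489, 0.895].
Exact: F⁻¹(0.05) = 0.473; F⁻¹(0.95) = 0.877.

[0.473, 0.877]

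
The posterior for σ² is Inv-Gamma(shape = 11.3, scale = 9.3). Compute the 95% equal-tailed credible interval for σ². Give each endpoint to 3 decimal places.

[0.495, 1.631]

Inverse-Gamma(11.3, 9.3) quantiles: F⁻¹(0.025) and F⁻¹(0.975).
Equivalently, 1/σ² ~ Gamma(11.3, rate = 9.3); invert its 0.975 and 0.025 quantiles.
Posterior mean ≈ 0.903, SD ≈ 0.296; a Normal approximation gives roughly [0.323, 1.483].
Exact: lower = 0.495; upper = 1.631.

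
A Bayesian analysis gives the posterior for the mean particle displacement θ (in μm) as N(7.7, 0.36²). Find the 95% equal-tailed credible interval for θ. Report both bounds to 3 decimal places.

[6.994, 8.406]

The posterior is symmetric, so the 95% equal-tailed interval is θ = 7.7 ± z·0.36 with z = 1.960.
Half-width: 1.960 × 0.36 = 0.706.
7.7 − 0.706 = 6.994; 7.7 + 0.706 = 8.406.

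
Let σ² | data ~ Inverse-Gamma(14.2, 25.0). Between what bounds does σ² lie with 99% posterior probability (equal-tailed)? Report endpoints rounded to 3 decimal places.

[0.970, 3.929]

Inverse-Gamma(14.2, 25.0) quantiles: F⁻¹(0.005) and F⁻¹(0.995).
Equivalently, 1/σ² ~ Gamma(14.2, rate = 25.0); invert its 0.995 and 0.005 quantiles.
Posterior mean ≈ 1.894, SD ≈ 0.542; a Normal approximation gives roughly [0.497, 3.291].
Exact: lower = 0.970; upper = 3.929.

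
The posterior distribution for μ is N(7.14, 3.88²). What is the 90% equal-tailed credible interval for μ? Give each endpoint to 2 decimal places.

[0.76, 13.52]

The posterior is symmetric, so the 90% equal-tailed interval is μ = 7.14 ± z·3.88 with z = 1.645.
Half-width: 1.645 × 3.88 = 6.38.
7.14 − 6.38 = 0.76; 7.14 + 6.38 = 13.52.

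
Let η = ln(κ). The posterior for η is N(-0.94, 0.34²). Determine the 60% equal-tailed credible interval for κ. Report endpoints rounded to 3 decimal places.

On the log scale the 60% interval is -0.94 ± 0.842 × 0.34 = [-1.2262, -0.6538].
Exponentiate: [e^-1.2262, e^-0.6538] = [0.293, 0.520].

[0.293, 0.520]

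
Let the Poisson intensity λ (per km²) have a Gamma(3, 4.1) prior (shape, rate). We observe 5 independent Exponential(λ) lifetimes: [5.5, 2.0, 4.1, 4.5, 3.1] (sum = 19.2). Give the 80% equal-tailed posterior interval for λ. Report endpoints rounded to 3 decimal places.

Posterior: Gamma(3+5, 4.1+19.2) = Gamma(8, 23.3) (shape, rate).
Equal-tailed 80% interval: Gamma(8, 23.3) quantiles at 0.1 and 0.9.
Posterior mean ≈ 0.343, SD ≈ 0.121; a Normal approximation gives roughly [0.188, 0.499].
Exact: lower = 0.200; upper = 0.505.

[0.200, 0.505]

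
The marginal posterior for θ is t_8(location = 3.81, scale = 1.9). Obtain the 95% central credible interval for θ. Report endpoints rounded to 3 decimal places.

The t_8 distribution is symmetric; the 95% interval is 3.81 ± t·1.9 with t_{0.975,8} = 2.306.
Half-width: 2.306 × 1.9 = 4.381.
3.81 − 4.381 = -0.571; 3.81 + 4.381 = 8.191.

[-0.571, 8.191]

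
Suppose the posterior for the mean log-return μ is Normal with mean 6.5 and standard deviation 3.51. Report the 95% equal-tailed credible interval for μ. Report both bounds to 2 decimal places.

The posterior is symmetric, so the 95% equal-tailed interval is μ = 6.5 ± z·3.51 with z = 1.960.
Half-width: 1.960 × 3.51 = 6.88.
6.5 − 6.88 = -0.38; 6.5 + 6.88 = 13.38.

[-0.38, 13.38]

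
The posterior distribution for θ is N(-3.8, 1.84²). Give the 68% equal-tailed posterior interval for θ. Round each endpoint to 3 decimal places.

The posterior is symmetric, so the 68% equal-tailed interval is θ = -3.8 ± z·1.84 with z = 0.994.
Half-width: 0.994 × 1.84 = 1.830.
-3.8 − 1.830 = -5.630; -3.8 + 1.830 = -1.970.

[-5.630, -1.970]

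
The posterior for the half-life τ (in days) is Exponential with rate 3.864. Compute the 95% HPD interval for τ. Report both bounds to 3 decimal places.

[0.000, 0.775]

The exponential density is strictly decreasing on [0, ∞), so the HPD interval is anchored at 0: [0, q] with P(τ ≤ q) = 0.95.
q = −ln(1 − 0.95) / 3.864 = 2.9957 / 3.864 = 0.775.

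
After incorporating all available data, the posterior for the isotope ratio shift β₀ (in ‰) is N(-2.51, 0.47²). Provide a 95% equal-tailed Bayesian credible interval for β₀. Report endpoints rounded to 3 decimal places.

[-3.431, -1.589]

The posterior is symmetric, so the 95% equal-tailed interval is β₀ = -2.51 ± z·0.47 with z = 1.960.
Half-width: 1.960 × 0.47 = 0.921.
-2.51 − 0.921 = -3.431; -2.51 + 0.921 = -1.589.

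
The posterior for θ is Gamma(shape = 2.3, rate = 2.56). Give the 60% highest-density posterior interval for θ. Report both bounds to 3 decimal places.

The posterior is unimodal and skewed, so the HPD interval has equal density at both endpoints and is the shortest 60% interval.
Solving f(0.206) = f(1.017) with F(1.017) − F(0.206) = 0.60 gives [0.206, 1.017].
For comparison, the equal-tailed interval is [0.402, 1.323]; the HPD is narrower and shifted toward the mode.

[0.206, 1.017]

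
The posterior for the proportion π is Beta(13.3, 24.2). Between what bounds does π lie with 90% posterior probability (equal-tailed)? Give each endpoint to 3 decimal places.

[0.232, 0.486]

Posterior: Beta(13.3, 24.2).
Equal-tailed 90% interval: the 0.05 and 0.95 quantiles of Beta(13.3, 24.2).
Posterior mean ≈ 0.355, SD ≈ 0.077; a Normal approximation gives roughly [0.228, 0.481].
Exact: F⁻¹(0.05) = 0.232; F⁻¹(0.95) = 0.486.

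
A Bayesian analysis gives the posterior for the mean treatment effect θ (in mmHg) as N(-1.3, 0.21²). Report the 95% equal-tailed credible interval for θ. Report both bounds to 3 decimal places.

[-1.712, -0.888]

The posterior is symmetric, so the 95% equal-tailed interval is θ = -1.3 ± z·0.21 with z = 1.960.
Half-width: 1.960 × 0.21 = 0.412.
-1.3 − 0.412 = -1.712; -1.3 + 0.412 = -0.888.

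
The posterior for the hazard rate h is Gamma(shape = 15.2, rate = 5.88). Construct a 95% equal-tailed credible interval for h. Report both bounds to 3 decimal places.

[1.453, 4.037]

Posterior: Gamma(shape 15.2, rate 5.88).
Equal-tailed 95% interval: Gamma(15.2, 5.88) quantiles at 0.025 and 0.975.
Posterior mean ≈ 2.585, SD ≈ 0.663; a Normal approximation gives roughly [1.285, 3.885].
Exact: lower = 1.453; upper = 4.037.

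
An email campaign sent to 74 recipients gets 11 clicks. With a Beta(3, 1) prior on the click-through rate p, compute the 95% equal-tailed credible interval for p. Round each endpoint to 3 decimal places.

[0.103, 0.271]

Posterior: Beta(3+11, 1+63) = Beta(14, 64).
Equal-tailed 95% interval: the 0.025 and 0.975 quantiles of Beta(14, 64).
Posterior mean ≈ 0.179, SD ≈ 0.043; a Normal approximation gives roughly [0.095, 0.264].
Exact: F⁻¹(0.025) = 0.103; F⁻¹(0.975) = 0.271.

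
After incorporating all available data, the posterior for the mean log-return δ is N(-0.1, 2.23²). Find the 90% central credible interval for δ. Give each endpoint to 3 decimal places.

[-3.768, 3.568]

The posterior is symmetric, so the 90% equal-tailed interval is δ = -0.1 ± z·2.23 with z = 1.645.
Half-width: 1.645 × 2.23 = 3.668.
-0.1 − 3.668 = -3.768; -0.1 + 3.668 = 3.568.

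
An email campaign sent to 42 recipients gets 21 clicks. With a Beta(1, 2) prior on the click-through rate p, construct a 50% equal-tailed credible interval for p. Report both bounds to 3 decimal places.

[0.438, 0.539]

Posterior: Beta(1+21, 2+21) = Beta(22, 23).
Equal-tailed 50% interval: the 0.25 and 0.75 quantiles of Beta(22, 23).
Posterior mean ≈ 0.489, SD ≈ 0.074; a Normal approximation gives roughly [0.439, 0.539].
Exact: F⁻¹(0.25) = 0.438; F⁻¹(0.75) = 0.539.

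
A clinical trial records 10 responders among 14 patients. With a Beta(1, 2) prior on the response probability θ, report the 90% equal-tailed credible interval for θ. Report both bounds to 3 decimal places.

Posterior: Beta(1+10, 2+4) = Beta(11, 6).
Equal-tailed 90% interval: the 0.05 and 0.95 quantiles of Beta(11, 6).
Posterior mean ≈ 0.647, SD ≈ 0.113; a Normal approximation gives roughly [0.462, 0.832].
Exact: F⁻¹(0.05) = 0.452; F⁻¹(0.95) = 0.822.

[0.452, 0.822]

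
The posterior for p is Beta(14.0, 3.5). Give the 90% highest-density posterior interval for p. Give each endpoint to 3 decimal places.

[0.658, 0.949]

The posterior is unimodal and skewed, so the HPD interval has equal density at both endpoints and is the shortest 90% interval.
Solving f(0.658) = f(0.949) with F(0.949) − F(0.658) = 0.90 gives [0.658, 0.949].
For comparison, the equal-tailed interval is [0.629, 0.931]; the HPD is narrower and shifted toward the mode.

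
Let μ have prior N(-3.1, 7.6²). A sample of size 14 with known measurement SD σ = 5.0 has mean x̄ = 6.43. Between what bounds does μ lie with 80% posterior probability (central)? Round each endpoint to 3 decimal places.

Posterior precision = 1/7.6² + 14/5.0² = 0.0173 + 0.5600 = 0.5773, so posterior SD = 1.3161.
Posterior mean = (-3.1/7.6² + 14·6.43/5.0²) / 0.5773 = 6.1442.
Interval: 6.1442 ± 1.282 × 1.3161 → [4.458, 7.831].

[4.458, 7.831]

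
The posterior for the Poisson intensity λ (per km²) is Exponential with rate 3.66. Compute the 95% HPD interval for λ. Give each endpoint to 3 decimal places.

The exponential density is strictly decreasing on [0, ∞), so the HPD interval is anchored at 0: [0, q] with P(λ ≤ q) = 0.95.
q = −ln(1 − 0.95) / 3.66 = 2.9957 / 3.66 = 0.819.

[0.000, 0.819]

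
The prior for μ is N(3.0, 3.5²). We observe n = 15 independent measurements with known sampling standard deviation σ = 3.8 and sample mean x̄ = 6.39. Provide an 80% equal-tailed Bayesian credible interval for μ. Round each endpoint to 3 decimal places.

Posterior precision = 1/3.5² + 15/3.8² = 0.0816 + 1.0388 = 1.1204, so posterior SD = 0.9447.
Posterior mean = (3.0/3.5² + 15·6.39/3.8²) / 1.1204 = 6.1430.
Interval: 6.1430 ± 1.282 × 0.9447 → [4.932, 7.354].

[4.932, 7.354]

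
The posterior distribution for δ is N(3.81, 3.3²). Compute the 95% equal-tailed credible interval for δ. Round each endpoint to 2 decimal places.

The posterior is symmetric, so the 95% equal-tailed interval is δ = 3.81 ± z·3.3 with z = 1.960.
Half-width: 1.960 × 3.3 = 6.47.
3.81 − 6.47 = -2.66; 3.81 + 6.47 = 10.28.

[-2.66, 10.28]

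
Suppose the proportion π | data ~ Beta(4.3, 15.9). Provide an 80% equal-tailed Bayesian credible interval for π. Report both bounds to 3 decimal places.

[0.105, 0.333]

Posterior: Beta(4.3, 15.9).
Equal-tailed 80% interval: the 0.1 and 0.9 quantiles of Beta(4.3, 15.9).
Posterior mean ≈ 0.213, SD ≈ 0.089; a Normal approximation gives roughly [0.099, 0.327].
Exact: F⁻¹(0.1) = 0.105; F⁻¹(0.9) = 0.333.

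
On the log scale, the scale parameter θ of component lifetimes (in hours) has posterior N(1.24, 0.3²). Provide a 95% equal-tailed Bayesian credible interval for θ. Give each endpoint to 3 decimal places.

On the log scale the 95% interval is 1.24 ± 1.960 × 0.3 = [0.6520, 1.8280].
Exponentiate: [e^0.6520, e^1.8280] = [1.919, 6.221].

[1.919, 6.221]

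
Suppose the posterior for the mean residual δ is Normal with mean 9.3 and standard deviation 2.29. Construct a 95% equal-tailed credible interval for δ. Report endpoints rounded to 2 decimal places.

[4.81, 13.79]

The posterior is symmetric, so the 95% equal-tailed interval is δ = 9.3 ± z·2.29 with z = 1.960.
Half-width: 1.960 × 2.29 = 4.49.
9.3 − 4.49 = 4.81; 9.3 + 4.49 = 13.79.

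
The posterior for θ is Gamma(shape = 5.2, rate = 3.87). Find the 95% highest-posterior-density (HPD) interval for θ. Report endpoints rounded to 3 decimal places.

The posterior is unimodal and skewed, so the HPD interval has equal density at both endpoints and is the shortest 95% interval.
Solving f(0.339) = f(2.512) with F(2.512) − F(0.339) = 0.95 gives [0.339, 2.512].
For comparison, the equal-tailed interval is [0.449, 2.721]; the HPD is narrower and shifted toward the mode.

[0.339, 2.512]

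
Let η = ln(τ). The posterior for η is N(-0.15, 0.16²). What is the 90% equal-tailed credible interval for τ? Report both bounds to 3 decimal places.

[0.662, 1.120]

On the log scale the 90% interval is -0.15 ± 1.645 × 0.16 = [-0.4132, 0.1132].
Exponentiate: [e^-0.4132, e^0.1132] = [0.662, 1.120].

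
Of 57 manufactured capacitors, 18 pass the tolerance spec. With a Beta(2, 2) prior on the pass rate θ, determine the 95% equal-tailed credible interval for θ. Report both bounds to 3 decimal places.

[0.217, 0.450]

Posterior: Beta(2+18, 2+39) = Beta(20, 41).
Equal-tailed 95% interval: the 0.025 and 0.975 quantiles of Beta(20, 41).
Posterior mean ≈ 0.328, SD ≈ 0.060; a Normal approximation gives roughly [0.211, 0.445].
Exact: F⁻¹(0.025) = 0.217; F⁻¹(0.975) = 0.450.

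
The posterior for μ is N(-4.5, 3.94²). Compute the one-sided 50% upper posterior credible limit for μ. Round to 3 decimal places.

-4.500

Need U with P(μ ≤ U) = 0.50: U = -4.5 + z_{0.5}·3.94.
z = 0.000; U = -4.5 + 0.000 × 3.94 = -4.500.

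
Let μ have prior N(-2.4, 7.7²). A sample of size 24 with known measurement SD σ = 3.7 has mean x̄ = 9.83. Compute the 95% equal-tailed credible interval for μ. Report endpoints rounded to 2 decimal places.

Posterior precision = 1/7.7² + 24/3.7² = 0.0169 + 1.7531 = 1.7700, so posterior SD = 0.7517.
Posterior mean = (-2.4/7.7² + 24·9.83/3.7²) / 1.7700 = 9.7135.
Interval: 9.7135 ± 1.960 × 0.7517 → [8.24, 11.19].

[8.24, 11.19]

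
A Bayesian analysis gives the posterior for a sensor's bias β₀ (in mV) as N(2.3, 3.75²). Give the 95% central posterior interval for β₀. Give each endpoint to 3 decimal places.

The posterior is symmetric, so the 95% equal-tailed interval is β₀ = 2.3 ± z·3.75 with z = 1.960.
Half-width: 1.960 × 3.75 = 7.350.
2.3 − 7.350 = -5.050; 2.3 + 7.350 = 9.650.

[-5.050, 9.650]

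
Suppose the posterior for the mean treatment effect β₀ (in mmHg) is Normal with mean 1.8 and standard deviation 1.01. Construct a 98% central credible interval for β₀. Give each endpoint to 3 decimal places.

[-0.550, 4.150]

The posterior is symmetric, so the 98% equal-tailed interval is β₀ = 1.8 ± z·1.01 with z = 2.326.
Half-width: 2.326 × 1.01 = 2.350.
1.8 − 2.350 = -0.550; 1.8 + 2.350 = 4.150.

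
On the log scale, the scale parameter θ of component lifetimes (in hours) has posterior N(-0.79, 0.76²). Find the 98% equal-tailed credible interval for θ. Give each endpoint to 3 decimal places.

[0.077, 2.659]

On the log scale the 98% interval is -0.79 ± 2.326 × 0.76 = [-2.5580, 0.9780].
Exponentiate: [e^-2.5580, e^0.9780] = [0.077, 2.659].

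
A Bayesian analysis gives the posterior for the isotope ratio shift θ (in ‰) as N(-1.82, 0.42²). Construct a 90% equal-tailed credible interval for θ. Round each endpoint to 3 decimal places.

The posterior is symmetric, so the 90% equal-tailed interval is θ = -1.82 ± z·0.42 with z = 1.645.
Half-width: 1.645 × 0.42 = 0.691.
-1.82 − 0.691 = -2.511; -1.82 + 0.691 = -1.129.

[-2.511, -1.129]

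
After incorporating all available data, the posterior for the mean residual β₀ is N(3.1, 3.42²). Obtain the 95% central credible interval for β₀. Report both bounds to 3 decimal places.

[-3.603, 9.803]

The posterior is symmetric, so the 95% equal-tailed interval is β₀ = 3.1 ± z·3.42 with z = 1.960.
Half-width: 1.960 × 3.42 = 6.703.
3.1 − 6.703 = -3.603; 3.1 + 6.703 = 9.803.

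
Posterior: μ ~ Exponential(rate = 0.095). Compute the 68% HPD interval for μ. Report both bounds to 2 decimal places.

The exponential density is strictly decreasing on [0, ∞), so the HPD interval is anchored at 0: [0, q] with P(μ ≤ q) = 0.68.
q = −ln(1 − 0.68) / 0.095 = 1.1394 / 0.095 = 11.99.

[0.00, 11.99]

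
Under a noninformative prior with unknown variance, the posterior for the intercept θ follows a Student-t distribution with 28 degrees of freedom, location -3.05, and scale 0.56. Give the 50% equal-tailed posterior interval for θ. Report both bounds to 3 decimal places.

[-3.433, -2.667]

The t_28 distribution is symmetric; the 50% interval is -3.05 ± t·0.56 with t_{0.75,28} = 0.683.
Half-width: 0.683 × 0.56 = 0.383.
-3.05 − 0.383 = -3.433; -3.05 + 0.383 = -2.667.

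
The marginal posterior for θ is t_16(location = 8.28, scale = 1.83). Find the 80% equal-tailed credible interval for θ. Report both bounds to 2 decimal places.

[5.83, 10.73]

The t_16 distribution is symmetric; the 80% interval is 8.28 ± t·1.83 with t_{0.9,16} = 1.337.
Half-width: 1.337 × 1.83 = 2.45.
8.28 − 2.45 = 5.83; 8.28 + 2.45 = 10.73.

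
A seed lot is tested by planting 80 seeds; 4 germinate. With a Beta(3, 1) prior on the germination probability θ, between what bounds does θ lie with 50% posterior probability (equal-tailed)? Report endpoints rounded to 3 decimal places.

Posterior: Beta(3+4, 1+76) = Beta(7, 77).
Equal-tailed 50% interval: the 0.25 and 0.75 quantiles of Beta(7, 77).
Posterior mean ≈ 0.083, SD ≈ 0.030; a Normal approximation gives roughly [0.063, 0.104].
Exact: F⁻¹(0.25) = 0.062; F⁻¹(0.75) = 0.102.

[0.062, 0.102]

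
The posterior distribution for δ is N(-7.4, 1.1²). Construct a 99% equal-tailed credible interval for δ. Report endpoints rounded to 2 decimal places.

The posterior is symmetric, so the 99% equal-tailed interval is δ = -7.4 ± z·1.1 with z = 2.576.
Half-width: 2.576 × 1.1 = 2.83.
-7.4 − 2.83 = -10.23; -7.4 + 2.83 = -4.57.

[-10.23, -4.57]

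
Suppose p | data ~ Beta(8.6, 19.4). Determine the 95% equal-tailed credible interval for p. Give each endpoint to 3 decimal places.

Posterior: Beta(8.6, 19.4).
Equal-tailed 95% interval: the 0.025 and 0.975 quantiles of Beta(8.6, 19.4).
Posterior mean ≈ 0.307, SD ≈ 0.086; a Normal approximation gives roughly [0.139, 0.475].
Exact: F⁻¹(0.025) = 0.154; F⁻¹(0.975) = 0.486.

[0.154, 0.486]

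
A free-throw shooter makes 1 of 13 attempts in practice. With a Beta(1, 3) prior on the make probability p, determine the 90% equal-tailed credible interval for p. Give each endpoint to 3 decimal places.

[0.023, 0.264]

Posterior: Beta(1+1, 3+12) = Beta(2, 15).
Equal-tailed 90% interval: the 0.05 and 0.95 quantiles of Beta(2, 15).
Posterior mean ≈ 0.118, SD ≈ 0.076; a Normal approximation gives roughly [-0.007, 0.243].
Exact: F⁻¹(0.05) = 0.023; F⁻¹(0.95) = 0.264.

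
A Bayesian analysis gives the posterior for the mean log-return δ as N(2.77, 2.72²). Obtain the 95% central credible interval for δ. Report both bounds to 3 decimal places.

[-2.561, 8.101]

The posterior is symmetric, so the 95% equal-tailed interval is δ = 2.77 ± z·2.72 with z = 1.960.
Half-width: 1.960 × 2.72 = 5.331.
2.77 − 5.331 = -2.561; 2.77 + 5.331 = 8.101.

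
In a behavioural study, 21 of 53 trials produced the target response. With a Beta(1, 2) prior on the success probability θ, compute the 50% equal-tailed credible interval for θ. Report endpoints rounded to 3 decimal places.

[0.348, 0.436]

Posterior: Beta(1+21, 2+32) = Beta(22, 34).
Equal-tailed 50% interval: the 0.25 and 0.75 quantiles of Beta(22, 34).
Posterior mean ≈ 0.393, SD ≈ 0.065; a Normal approximation gives roughly [0.349, 0.436].
Exact: F⁻¹(0.25) = 0.348; F⁻¹(0.75) = 0.436.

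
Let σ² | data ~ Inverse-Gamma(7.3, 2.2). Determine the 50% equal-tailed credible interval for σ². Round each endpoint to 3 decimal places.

Inverse-Gamma(7.3, 2.2) quantiles: F⁻¹(0.25) and F⁻¹(0.75).
Equivalently, 1/σ² ~ Gamma(7.3, rate = 2.2); invert its 0.75 and 0.25 quantiles.
Posterior mean ≈ 0.349, SD ≈ 0.152; a Normal approximation gives roughly [0.247, 0.452].
Exact: lower = 0.247; upper = 0.412.

[0.247, 0.412]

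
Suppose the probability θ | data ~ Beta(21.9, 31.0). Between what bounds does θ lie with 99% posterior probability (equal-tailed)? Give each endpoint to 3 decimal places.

[0.250, 0.590]

Posterior: Beta(21.9, 31.0).
Equal-tailed 99% interval: the 0.005 and 0.995 quantiles of Beta(21.9, 31.0).
Posterior mean ≈ 0.414, SD ≈ 0.067; a Normal approximation gives roughly [0.241, 0.587].
Exact: F⁻¹(0.005) = 0.250; F⁻¹(0.995) = 0.590.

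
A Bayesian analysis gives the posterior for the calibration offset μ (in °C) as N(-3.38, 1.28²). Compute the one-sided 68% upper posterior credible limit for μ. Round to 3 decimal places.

Need U with P(μ ≤ U) = 0.68: U = -3.38 + z_{0.32}·1.28.
z = 0.468; U = -3.38 + 0.468 × 1.28 = -2.781.

-2.781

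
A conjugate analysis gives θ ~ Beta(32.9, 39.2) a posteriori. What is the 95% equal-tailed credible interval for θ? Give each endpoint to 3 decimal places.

Posterior: Beta(32.9, 39.2).
Equal-tailed 95% interval: the 0.025 and 0.975 quantiles of Beta(32.9, 39.2).
Posterior mean ≈ 0.456, SD ≈ 0.058; a Normal approximation gives roughly [0.342, 0.570].
Exact: F⁻¹(0.025) = 0.344; F⁻¹(0.975) = 0.571.

[0.344, 0.571]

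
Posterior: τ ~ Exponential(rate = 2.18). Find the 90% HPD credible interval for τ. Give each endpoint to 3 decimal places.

[0.000, 1.056]

The exponential density is strictly decreasing on [0, ∞), so the HPD interval is anchored at 0: [0, q] with P(τ ≤ q) = 0.90.
q = −ln(1 − 0.90) / 2.18 = 2.3026 / 2.18 = 1.056.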